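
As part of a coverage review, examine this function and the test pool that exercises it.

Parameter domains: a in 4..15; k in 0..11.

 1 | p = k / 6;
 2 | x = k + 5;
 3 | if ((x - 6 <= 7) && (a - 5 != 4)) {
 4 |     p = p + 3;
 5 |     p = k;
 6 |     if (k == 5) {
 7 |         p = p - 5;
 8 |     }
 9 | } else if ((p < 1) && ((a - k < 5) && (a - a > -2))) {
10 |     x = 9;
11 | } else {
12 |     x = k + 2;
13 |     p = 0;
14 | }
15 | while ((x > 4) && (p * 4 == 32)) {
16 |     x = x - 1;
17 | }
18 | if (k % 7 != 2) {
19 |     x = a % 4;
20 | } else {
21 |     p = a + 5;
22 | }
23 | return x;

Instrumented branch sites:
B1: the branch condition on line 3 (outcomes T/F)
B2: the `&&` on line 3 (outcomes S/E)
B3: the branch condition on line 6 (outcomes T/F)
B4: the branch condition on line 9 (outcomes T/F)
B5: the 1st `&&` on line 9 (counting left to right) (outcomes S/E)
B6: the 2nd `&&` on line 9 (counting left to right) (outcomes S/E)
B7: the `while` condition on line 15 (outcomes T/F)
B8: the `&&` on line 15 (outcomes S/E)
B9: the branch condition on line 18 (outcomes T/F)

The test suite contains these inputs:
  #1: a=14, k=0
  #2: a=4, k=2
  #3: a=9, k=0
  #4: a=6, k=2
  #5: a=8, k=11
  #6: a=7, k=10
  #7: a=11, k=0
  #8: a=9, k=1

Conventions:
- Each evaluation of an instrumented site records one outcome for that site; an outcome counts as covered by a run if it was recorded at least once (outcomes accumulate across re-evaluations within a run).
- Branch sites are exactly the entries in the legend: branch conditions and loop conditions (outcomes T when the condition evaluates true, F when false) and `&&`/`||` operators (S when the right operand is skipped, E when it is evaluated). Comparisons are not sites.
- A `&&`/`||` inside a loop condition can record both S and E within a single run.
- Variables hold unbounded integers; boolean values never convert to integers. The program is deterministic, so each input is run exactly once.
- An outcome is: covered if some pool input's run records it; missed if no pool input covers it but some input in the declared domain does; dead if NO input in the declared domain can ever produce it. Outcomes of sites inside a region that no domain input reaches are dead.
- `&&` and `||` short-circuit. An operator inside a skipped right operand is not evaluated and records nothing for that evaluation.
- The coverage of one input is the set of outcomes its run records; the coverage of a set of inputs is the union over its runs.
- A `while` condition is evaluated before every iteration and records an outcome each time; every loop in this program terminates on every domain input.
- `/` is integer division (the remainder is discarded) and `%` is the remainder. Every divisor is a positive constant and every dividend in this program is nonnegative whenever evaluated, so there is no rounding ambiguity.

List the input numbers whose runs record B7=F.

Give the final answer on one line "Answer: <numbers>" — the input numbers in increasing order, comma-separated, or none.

input #1 (a=14, k=0): produces B7=F
input #2 (a=4, k=2): produces B7=F
input #3 (a=9, k=0): produces B7=F
input #4 (a=6, k=2): produces B7=F
input #5 (a=8, k=11): produces B7=F
input #6 (a=7, k=10): produces B7=F
input #7 (a=11, k=0): produces B7=F
input #8 (a=9, k=1): produces B7=F

Answer: 1, 2, 3, 4, 5, 6, 7, 8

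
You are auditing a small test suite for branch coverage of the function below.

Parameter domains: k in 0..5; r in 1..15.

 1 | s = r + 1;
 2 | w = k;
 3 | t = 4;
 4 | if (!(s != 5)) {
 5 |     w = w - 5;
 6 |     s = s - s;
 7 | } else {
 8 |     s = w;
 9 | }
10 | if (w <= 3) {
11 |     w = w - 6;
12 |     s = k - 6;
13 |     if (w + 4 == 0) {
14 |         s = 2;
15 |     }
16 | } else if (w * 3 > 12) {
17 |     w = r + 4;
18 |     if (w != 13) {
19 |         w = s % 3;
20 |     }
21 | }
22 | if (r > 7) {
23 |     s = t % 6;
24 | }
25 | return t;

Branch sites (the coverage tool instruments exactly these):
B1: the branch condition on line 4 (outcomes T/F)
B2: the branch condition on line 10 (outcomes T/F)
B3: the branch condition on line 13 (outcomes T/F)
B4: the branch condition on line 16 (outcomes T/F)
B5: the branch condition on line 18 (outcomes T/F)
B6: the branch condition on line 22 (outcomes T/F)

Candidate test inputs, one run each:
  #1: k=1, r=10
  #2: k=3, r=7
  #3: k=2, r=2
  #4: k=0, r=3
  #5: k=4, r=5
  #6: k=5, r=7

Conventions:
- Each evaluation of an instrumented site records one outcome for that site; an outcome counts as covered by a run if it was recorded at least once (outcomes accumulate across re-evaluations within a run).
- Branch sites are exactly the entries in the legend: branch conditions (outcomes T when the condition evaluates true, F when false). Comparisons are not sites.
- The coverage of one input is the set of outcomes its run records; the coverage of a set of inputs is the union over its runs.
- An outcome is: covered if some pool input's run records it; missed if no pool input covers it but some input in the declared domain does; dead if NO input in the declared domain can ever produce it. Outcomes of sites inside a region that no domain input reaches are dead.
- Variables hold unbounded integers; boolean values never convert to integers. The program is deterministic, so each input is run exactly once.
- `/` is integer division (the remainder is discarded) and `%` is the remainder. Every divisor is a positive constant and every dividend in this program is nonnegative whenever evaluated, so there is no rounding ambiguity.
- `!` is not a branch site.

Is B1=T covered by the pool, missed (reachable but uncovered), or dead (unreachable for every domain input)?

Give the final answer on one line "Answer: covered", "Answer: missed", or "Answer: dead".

no pool input records B1=T
but domain input (k=0, r=4) does record it -> reachable, so missed

Answer: missed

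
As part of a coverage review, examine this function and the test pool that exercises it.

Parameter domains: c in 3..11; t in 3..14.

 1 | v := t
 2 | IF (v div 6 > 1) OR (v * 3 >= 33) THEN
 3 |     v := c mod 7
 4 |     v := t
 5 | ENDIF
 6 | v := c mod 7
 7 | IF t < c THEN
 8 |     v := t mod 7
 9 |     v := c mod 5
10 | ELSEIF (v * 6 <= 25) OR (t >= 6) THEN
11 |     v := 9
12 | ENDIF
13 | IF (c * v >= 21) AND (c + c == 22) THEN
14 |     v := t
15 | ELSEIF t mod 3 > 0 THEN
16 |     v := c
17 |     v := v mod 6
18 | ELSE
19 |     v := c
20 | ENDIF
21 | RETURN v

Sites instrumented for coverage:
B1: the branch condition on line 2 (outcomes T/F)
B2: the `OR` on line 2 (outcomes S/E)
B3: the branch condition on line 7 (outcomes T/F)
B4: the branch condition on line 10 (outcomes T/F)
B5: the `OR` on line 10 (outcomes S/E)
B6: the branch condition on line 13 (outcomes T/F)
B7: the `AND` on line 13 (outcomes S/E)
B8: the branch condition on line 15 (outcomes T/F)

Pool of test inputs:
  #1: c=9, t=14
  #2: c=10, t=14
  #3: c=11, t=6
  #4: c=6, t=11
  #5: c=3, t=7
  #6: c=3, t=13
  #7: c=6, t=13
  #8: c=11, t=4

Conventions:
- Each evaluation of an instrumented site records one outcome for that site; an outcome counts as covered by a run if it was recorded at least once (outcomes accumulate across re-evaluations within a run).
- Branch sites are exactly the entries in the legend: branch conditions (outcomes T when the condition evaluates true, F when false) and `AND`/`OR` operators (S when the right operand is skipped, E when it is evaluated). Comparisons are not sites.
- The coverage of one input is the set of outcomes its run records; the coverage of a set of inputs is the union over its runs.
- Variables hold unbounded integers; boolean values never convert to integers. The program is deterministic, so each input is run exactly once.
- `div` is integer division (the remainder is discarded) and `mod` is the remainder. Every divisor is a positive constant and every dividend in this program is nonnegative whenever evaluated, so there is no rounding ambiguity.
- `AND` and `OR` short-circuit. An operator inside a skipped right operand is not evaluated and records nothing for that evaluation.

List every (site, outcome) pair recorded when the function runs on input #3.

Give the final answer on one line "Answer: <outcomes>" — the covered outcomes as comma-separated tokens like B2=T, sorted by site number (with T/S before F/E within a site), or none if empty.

Tracing the run of input #3 (c=11, t=6):
  B2->E, B1->F, B3->T, B7->S, B6->F, B8->F
collecting distinct outcomes: B1=F, B2=E, B3=T, B6=F, B7=S, B8=F

Answer: B1=F, B2=E, B3=T, B6=F, B7=S, B8=F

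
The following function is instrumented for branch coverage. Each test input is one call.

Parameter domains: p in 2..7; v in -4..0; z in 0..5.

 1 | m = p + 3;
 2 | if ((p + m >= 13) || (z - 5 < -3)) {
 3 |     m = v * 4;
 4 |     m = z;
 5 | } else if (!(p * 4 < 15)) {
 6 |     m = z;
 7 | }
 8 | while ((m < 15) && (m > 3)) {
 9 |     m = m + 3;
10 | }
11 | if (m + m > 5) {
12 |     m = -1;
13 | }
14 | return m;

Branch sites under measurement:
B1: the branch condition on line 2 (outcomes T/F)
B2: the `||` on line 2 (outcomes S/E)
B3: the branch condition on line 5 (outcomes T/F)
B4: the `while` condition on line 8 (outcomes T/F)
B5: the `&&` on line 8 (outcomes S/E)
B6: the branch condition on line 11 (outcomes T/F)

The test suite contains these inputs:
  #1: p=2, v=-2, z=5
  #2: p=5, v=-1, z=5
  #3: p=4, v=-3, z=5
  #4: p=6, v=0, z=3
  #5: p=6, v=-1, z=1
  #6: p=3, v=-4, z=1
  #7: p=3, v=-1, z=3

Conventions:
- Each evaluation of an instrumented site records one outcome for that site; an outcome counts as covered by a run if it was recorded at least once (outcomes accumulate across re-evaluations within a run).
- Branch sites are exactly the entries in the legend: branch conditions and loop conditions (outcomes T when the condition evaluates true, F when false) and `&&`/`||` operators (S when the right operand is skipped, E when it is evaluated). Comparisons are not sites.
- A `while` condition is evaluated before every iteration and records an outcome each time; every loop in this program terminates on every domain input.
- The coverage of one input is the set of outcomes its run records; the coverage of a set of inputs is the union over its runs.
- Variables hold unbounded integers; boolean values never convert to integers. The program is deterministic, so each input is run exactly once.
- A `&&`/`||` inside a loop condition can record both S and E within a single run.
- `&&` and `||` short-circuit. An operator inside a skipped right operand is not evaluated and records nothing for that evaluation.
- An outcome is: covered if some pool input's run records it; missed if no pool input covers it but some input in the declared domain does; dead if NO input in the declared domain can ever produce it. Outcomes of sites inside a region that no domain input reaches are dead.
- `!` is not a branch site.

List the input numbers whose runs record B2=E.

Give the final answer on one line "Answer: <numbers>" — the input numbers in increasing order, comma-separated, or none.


input #1 (p=2, v=-2, z=5): records B2=E
input #2 (p=5, v=-1, z=5): does not record B2=E
input #3 (p=4, v=-3, z=5): records B2=E
input #4 (p=6, v=0, z=3): does not record B2=E
input #5 (p=6, v=-1, z=1): does not record B2=E
input #6 (p=3, v=-4, z=1): records B2=E
input #7 (p=3, v=-1, z=3): records B2=E
Answer: 1, 3, 6, 7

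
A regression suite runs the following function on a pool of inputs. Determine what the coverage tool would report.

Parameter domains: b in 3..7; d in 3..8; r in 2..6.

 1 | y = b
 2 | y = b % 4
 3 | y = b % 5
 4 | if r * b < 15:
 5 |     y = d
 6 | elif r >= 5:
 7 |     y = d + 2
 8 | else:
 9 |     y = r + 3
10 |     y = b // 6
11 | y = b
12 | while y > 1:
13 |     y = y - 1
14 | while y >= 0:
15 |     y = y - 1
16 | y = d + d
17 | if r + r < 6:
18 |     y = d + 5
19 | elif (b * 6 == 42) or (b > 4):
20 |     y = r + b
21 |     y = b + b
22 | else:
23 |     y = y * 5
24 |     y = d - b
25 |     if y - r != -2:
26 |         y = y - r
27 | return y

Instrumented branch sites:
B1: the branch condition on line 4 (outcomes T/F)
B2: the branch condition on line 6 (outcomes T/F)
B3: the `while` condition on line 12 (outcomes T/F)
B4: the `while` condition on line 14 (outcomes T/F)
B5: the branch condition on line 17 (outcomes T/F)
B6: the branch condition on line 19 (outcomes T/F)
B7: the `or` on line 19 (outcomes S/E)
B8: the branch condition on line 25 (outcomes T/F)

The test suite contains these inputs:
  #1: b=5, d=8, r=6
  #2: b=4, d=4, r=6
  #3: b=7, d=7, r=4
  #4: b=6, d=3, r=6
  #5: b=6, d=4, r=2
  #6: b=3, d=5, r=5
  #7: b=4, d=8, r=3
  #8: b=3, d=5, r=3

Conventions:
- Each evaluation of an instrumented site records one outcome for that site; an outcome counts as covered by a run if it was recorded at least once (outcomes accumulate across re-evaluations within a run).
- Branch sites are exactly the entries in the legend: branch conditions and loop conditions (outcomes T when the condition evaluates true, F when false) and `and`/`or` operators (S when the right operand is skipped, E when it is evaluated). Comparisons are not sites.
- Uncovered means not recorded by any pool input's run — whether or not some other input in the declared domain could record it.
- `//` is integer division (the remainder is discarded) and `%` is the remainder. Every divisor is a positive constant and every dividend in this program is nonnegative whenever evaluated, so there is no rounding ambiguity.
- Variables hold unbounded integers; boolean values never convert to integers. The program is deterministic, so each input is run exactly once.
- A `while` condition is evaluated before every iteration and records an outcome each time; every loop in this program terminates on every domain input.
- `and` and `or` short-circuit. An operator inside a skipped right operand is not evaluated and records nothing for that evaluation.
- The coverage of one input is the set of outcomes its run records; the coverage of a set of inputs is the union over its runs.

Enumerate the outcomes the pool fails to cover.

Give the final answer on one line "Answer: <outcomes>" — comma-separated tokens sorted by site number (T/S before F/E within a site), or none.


test 1 (b=5, d=8, r=6) fires B1->F, B2->T, B3->T, B3->T, B3->T, B3->T, B3->F, B4->T, B4->T, B4->F, B5->F, B7->E, B6->T; hits B1=F, B2=T, B3=T, B3=F, B4=T, B4=F, B5=F, B6=T, B7=E
test 2 (b=4, d=4, r=6) fires B1->F, B2->T, B3->T, B3->T, B3->T, B3->F, B4->T, B4->T, B4->F, B5->F, B7->E, B6->F, B8->T; hits B1=F, B2=T, B3=T, B3=F, B4=T, B4=F, B5=F, B6=F, B7=E, B8=T
test 3 (b=7, d=7, r=4) fires B1->F, B2->F, B3->T, B3->T, B3->T, B3->T, B3->T, B3->T, B3->F, B4->T, B4->T, B4->F, B5->F, B7->S, ...; hits B1=F, B2=F, B3=T, B3=F, B4=T, B4=F, B5=F, B6=T, B7=S
test 4 (b=6, d=3, r=6) fires B1->F, B2->T, B3->T, B3->T, B3->T, B3->T, B3->T, B3->F, B4->T, B4->T, B4->F, B5->F, B7->E, B6->T; hits B1=F, B2=T, B3=T, B3=F, B4=T, B4=F, B5=F, B6=T, B7=E
test 5 (b=6, d=4, r=2) fires B1->T, B3->T, B3->T, B3->T, B3->T, B3->T, B3->F, B4->T, B4->T, B4->F, B5->T; hits B1=T, B3=T, B3=F, B4=T, B4=F, B5=T
test 6 (b=3, d=5, r=5) fires B1->F, B2->T, B3->T, B3->T, B3->F, B4->T, B4->T, B4->F, B5->F, B7->E, B6->F, B8->T; hits B1=F, B2=T, B3=T, B3=F, B4=T, B4=F, B5=F, B6=F, B7=E, B8=T
test 7 (b=4, d=8, r=3) fires B1->T, B3->T, B3->T, B3->T, B3->F, B4->T, B4->T, B4->F, B5->F, B7->E, B6->F, B8->T; hits B1=T, B3=T, B3=F, B4=T, B4=F, B5=F, B6=F, B7=E, B8=T
test 8 (b=3, d=5, r=3) fires B1->T, B3->T, B3->T, B3->F, B4->T, B4->T, B4->F, B5->F, B7->E, B6->F, B8->T; hits B1=T, B3=T, B3=F, B4=T, B4=F, B5=F, B6=F, B7=E, B8=T
union over the pool: B1=T, B1=F, B2=T, B2=F, B3=T, B3=F, B4=T, B4=F, B5=T, B5=F, B6=T, B6=F, B7=S, B7=E, B8=T
uncovered (1 of 16): B8=F
Answer: B8=F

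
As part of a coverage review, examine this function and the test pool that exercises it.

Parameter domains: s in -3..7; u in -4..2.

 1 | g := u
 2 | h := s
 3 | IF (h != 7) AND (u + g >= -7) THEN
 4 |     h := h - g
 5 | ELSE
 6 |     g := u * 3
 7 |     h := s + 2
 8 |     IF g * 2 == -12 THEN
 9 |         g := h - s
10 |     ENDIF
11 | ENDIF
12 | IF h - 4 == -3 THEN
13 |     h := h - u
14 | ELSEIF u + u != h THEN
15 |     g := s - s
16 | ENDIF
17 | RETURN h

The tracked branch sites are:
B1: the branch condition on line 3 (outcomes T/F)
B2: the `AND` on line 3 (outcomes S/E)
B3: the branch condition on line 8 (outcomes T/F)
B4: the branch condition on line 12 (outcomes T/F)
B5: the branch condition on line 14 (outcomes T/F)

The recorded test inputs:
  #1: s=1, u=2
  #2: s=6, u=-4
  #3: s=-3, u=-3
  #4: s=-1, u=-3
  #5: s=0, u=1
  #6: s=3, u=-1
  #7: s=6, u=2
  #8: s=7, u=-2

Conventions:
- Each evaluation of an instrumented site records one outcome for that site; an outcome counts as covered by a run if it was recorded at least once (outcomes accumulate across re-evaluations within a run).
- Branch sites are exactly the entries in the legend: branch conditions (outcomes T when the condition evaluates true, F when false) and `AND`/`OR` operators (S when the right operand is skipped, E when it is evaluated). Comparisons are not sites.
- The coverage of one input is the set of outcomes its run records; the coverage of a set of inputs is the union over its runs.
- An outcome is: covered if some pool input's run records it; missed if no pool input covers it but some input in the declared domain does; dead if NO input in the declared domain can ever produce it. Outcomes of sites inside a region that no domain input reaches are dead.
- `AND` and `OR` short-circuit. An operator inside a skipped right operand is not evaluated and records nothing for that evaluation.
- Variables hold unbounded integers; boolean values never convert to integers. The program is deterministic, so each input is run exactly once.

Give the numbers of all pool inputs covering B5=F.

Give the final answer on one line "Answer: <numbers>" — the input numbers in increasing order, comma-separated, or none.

input #1 (s=1, u=2): does not produce B5=F
input #2 (s=6, u=-4): does not produce B5=F
input #3 (s=-3, u=-3): does not produce B5=F
input #4 (s=-1, u=-3): does not produce B5=F
input #5 (s=0, u=1): does not produce B5=F
input #6 (s=3, u=-1): does not produce B5=F
input #7 (s=6, u=2): produces B5=F
input #8 (s=7, u=-2): does not produce B5=F

Answer: 7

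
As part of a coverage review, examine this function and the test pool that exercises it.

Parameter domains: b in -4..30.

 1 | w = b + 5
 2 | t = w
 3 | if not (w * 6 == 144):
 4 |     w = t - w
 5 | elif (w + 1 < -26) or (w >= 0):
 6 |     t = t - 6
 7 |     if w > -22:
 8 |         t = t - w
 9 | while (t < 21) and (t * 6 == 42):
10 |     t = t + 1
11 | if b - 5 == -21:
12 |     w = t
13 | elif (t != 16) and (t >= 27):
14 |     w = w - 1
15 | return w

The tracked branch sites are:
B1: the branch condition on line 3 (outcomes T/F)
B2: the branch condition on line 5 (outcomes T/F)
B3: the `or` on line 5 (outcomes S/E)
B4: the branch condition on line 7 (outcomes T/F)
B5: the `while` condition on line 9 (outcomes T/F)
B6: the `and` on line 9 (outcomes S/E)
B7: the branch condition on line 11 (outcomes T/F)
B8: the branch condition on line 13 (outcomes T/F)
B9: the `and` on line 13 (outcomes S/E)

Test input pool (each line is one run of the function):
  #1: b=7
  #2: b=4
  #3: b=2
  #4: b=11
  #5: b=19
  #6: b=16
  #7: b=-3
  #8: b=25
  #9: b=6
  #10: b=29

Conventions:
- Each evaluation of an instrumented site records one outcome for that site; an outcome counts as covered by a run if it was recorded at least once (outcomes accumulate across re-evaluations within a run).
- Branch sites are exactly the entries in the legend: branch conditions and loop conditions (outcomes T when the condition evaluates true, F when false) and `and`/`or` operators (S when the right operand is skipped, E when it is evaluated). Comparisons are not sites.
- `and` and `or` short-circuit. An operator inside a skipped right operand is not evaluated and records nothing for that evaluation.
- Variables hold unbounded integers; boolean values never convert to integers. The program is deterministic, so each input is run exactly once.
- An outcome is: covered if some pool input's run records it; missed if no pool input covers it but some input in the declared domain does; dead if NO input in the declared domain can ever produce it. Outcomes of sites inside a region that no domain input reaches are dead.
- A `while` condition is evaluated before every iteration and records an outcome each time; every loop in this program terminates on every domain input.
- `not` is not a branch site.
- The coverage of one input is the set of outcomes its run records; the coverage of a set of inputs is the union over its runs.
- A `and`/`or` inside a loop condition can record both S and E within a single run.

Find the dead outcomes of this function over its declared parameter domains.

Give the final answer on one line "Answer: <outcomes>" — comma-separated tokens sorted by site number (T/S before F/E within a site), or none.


exhaustive pass over the 35-input domain:
  B2=F: zero occurrences over every domain input -> dead
  B3=S: zero occurrences over every domain input -> dead
  B4=F: zero occurrences over every domain input -> dead
  B7=T: zero occurrences over every domain input -> dead
  reachable outcomes have witnesses, e.g. B1=T (e.g. b=-4), B1=F (e.g. b=19), B2=T (e.g. b=19), B3=E (e.g. b=19)
Answer: B2=F, B3=S, B4=F, B7=T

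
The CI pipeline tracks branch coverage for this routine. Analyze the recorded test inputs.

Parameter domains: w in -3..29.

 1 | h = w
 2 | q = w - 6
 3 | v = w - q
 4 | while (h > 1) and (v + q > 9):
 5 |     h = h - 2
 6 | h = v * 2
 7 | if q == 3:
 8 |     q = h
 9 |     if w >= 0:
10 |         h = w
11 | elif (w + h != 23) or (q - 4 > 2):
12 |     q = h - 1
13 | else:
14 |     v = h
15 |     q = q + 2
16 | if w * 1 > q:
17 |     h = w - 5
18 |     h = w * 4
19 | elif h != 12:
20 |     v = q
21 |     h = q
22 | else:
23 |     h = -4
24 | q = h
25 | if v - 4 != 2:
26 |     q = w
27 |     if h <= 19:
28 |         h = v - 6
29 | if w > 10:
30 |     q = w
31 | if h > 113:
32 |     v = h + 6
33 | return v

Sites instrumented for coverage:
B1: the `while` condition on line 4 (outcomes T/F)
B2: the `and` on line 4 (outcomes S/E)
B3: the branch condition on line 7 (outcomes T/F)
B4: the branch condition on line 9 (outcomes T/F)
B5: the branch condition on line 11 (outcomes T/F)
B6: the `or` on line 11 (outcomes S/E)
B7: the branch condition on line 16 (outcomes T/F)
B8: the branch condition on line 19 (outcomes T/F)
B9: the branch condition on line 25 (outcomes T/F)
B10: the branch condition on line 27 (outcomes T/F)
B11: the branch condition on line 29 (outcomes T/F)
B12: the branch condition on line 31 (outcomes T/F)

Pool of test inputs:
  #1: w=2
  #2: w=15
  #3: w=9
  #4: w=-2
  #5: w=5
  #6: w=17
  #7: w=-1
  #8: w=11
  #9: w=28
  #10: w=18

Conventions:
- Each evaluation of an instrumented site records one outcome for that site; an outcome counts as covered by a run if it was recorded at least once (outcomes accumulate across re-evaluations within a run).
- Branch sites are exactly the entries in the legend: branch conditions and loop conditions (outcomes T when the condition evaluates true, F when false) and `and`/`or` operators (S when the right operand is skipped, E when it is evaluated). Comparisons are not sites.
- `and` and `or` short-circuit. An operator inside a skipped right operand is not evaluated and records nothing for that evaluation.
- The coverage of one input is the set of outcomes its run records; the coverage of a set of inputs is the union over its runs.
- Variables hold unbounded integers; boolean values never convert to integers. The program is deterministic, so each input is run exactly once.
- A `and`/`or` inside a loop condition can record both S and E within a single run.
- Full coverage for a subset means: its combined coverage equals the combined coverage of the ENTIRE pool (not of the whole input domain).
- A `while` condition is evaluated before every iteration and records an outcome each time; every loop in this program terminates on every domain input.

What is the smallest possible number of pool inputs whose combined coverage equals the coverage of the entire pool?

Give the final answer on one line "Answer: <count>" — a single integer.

run #1 (w=2) records B1=F, B2=E, B3=F, B5=T, B6=S, B7=F, B8=F, B9=F, B11=F, B12=F
run #2 (w=15) records B1=T, B1=F, B2=S, B2=E, B3=F, B5=T, B6=S, B7=T, B9=F, B11=T, B12=F
run #3 (w=9) records B1=F, B2=E, B3=T, B4=T, B7=F, B8=T, B9=T, B10=T, B11=F, B12=F
run #4 (w=-2) records B1=F, B2=S, B3=F, B5=T, B6=S, B7=F, B8=F, B9=F, B11=F, B12=F
run #5 (w=5) records B1=F, B2=E, B3=F, B5=T, B6=S, B7=F, B8=F, B9=F, B11=F, B12=F
run #6 (w=17) records B1=T, B1=F, B2=S, B2=E, B3=F, B5=T, B6=S, B7=T, B9=F, B11=T, B12=F
run #7 (w=-1) records B1=F, B2=S, B3=F, B5=T, B6=S, B7=F, B8=F, B9=F, B11=F, B12=F
run #8 (w=11) records B1=T, B1=F, B2=S, B2=E, B3=F, B5=F, B6=E, B7=T, B9=T, B10=F, B11=T, B12=F
run #9 (w=28) records B1=T, B1=F, B2=S, B2=E, B3=F, B5=T, B6=S, B7=T, B9=F, B11=T, B12=F
run #10 (w=18) records B1=T, B1=F, B2=S, B2=E, B3=F, B5=T, B6=S, B7=T, B9=F, B11=T, B12=F
union over all inputs: B1=T, B1=F, B2=S, B2=E, B3=T, B3=F, B4=T, B5=T, B5=F, B6=S, B6=E, B7=T, B7=F, B8=T, B8=F, B9=T, B9=F, B10=T, B10=F, B11=T, B11=F, B12=F (22 outcomes)
size 1 is not enough: best union over all size-1 subsets is 12/22
size 2 is not enough: best union over all size-2 subsets is 18/22
size 3: inputs {1, 3, 8} cover all 22 outcomes, and no lexicographically smaller subset of this size does

Answer: 3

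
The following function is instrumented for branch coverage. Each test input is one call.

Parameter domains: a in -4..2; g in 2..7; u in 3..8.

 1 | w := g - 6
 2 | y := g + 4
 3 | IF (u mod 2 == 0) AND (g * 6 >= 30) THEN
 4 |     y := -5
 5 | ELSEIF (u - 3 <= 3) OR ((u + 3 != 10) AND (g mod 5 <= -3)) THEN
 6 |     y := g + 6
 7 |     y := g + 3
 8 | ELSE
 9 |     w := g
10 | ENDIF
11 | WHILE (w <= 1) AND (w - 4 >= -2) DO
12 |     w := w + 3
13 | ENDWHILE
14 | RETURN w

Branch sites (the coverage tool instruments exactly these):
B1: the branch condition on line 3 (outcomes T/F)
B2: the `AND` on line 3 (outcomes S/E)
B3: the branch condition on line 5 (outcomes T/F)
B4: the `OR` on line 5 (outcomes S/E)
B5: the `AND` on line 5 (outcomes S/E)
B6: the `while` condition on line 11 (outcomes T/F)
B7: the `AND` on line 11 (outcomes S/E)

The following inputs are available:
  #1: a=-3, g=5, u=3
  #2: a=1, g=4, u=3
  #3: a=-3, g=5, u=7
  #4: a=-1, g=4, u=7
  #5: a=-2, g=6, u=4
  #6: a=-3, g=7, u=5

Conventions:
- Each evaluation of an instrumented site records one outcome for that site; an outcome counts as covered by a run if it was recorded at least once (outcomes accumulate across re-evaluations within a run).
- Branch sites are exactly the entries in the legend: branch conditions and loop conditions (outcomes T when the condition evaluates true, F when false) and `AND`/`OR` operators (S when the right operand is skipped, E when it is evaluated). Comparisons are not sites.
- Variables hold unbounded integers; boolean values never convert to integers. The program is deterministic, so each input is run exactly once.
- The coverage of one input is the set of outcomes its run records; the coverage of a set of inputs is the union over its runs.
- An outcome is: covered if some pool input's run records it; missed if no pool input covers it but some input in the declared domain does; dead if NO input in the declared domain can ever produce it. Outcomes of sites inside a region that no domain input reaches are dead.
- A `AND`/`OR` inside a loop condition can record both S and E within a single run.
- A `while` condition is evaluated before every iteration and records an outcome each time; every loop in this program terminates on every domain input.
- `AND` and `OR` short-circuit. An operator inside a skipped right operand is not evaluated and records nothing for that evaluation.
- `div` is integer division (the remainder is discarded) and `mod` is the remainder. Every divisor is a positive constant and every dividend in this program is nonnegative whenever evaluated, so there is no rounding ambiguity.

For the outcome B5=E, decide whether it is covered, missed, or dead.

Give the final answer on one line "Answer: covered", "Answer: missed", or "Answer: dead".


no pool input records B5=E
but domain input (a=-4, g=2, u=8) does record it -> reachable, so missed
Answer: missed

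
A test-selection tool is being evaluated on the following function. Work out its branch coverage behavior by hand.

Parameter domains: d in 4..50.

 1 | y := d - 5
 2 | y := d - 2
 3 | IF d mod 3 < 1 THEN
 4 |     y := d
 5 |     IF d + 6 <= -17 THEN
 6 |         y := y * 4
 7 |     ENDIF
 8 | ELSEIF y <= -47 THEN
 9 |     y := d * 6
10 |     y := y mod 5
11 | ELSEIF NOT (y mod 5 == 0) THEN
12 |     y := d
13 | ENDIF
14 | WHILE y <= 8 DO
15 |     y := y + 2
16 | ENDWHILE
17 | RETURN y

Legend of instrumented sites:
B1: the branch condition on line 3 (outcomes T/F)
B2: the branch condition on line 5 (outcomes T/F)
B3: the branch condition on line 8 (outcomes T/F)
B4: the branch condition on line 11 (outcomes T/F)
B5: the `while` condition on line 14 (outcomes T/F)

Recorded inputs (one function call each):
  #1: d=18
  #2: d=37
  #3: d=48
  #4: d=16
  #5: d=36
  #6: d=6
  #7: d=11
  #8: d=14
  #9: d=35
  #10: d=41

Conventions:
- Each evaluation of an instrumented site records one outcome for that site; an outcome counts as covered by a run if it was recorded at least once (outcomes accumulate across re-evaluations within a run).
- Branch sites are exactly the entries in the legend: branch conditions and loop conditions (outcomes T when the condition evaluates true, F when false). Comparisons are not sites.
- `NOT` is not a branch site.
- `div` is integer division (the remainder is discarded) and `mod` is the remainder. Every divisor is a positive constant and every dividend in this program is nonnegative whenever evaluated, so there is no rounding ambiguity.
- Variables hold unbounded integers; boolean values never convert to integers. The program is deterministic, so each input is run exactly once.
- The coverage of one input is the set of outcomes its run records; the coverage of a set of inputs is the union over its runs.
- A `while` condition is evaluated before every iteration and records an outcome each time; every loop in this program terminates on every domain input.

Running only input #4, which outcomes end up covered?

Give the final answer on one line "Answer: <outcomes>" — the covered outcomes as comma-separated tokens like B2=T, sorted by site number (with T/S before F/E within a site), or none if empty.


Simulating input #4 (d=16) step by step:
  B1->F, B3->F, B4->T, B5->F
deduplicating events, the covered set is: B1=F, B3=F, B4=T, B5=F
Answer: B1=F, B3=F, B4=T, B5=F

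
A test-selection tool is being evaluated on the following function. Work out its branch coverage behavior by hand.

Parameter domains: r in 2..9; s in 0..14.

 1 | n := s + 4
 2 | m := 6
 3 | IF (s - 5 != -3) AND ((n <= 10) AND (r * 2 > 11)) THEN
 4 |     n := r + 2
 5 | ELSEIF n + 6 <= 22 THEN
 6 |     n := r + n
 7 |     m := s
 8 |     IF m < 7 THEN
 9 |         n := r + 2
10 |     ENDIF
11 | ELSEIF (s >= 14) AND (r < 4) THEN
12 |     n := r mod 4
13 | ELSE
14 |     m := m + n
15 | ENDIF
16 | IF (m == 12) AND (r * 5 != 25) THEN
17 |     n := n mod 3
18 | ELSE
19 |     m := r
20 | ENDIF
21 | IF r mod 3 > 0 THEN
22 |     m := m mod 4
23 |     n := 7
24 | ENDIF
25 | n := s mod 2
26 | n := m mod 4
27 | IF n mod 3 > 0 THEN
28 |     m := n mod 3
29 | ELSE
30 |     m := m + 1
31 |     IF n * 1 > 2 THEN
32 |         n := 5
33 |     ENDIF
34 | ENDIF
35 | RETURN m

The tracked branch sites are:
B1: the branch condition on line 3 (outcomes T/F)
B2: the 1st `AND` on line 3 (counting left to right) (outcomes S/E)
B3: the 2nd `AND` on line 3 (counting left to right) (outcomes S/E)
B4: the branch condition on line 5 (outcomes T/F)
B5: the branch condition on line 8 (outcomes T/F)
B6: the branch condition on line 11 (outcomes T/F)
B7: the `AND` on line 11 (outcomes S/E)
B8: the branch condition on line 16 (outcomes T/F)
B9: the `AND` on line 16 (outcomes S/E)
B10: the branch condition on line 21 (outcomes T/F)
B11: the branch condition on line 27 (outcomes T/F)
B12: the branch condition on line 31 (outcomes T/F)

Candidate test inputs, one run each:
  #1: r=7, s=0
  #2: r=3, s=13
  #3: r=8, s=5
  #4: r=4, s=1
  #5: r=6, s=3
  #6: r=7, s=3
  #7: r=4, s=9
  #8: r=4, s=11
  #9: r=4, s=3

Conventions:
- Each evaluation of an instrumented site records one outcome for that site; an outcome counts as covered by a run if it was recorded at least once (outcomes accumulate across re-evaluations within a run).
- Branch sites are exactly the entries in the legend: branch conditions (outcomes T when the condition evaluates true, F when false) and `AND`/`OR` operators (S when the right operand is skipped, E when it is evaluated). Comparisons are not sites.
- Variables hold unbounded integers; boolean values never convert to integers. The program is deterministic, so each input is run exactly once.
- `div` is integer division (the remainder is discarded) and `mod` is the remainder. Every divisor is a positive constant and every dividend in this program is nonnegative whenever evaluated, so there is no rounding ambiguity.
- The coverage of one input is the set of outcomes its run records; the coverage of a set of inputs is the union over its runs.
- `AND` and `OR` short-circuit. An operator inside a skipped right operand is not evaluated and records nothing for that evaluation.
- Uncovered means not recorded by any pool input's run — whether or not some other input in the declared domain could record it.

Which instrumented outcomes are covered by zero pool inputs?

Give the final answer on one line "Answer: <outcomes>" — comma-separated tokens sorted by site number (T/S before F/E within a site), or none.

run #1 (r=7, s=0) runs B2->E, B3->E, B1->T, B9->S, B8->F, B10->T, B11->F, B12->T; records B1=T, B2=E, B3=E, B8=F, B9=S, B10=T, B11=F, B12=T
run #2 (r=3, s=13) runs B2->E, B3->S, B1->F, B4->F, B7->S, B6->F, B9->S, B8->F, B10->F, B11->F, B12->T; records B1=F, B2=E, B3=S, B4=F, B6=F, B7=S, B8=F, B9=S, B10=F, B11=F, B12=T
run #3 (r=8, s=5) runs B2->E, B3->E, B1->T, B9->S, B8->F, B10->T, B11->F, B12->F; records B1=T, B2=E, B3=E, B8=F, B9=S, B10=T, B11=F, B12=F
run #4 (r=4, s=1) runs B2->E, B3->E, B1->F, B4->T, B5->T, B9->S, B8->F, B10->T, B11->F, B12->F; records B1=F, B2=E, B3=E, B4=T, B5=T, B8=F, B9=S, B10=T, B11=F, B12=F
run #5 (r=6, s=3) runs B2->E, B3->E, B1->T, B9->S, B8->F, B10->F, B11->T; records B1=T, B2=E, B3=E, B8=F, B9=S, B10=F, B11=T
run #6 (r=7, s=3) runs B2->E, B3->E, B1->T, B9->S, B8->F, B10->T, B11->F, B12->T; records B1=T, B2=E, B3=E, B8=F, B9=S, B10=T, B11=F, B12=T
run #7 (r=4, s=9) runs B2->E, B3->S, B1->F, B4->T, B5->F, B9->S, B8->F, B10->T, B11->F, B12->F; records B1=F, B2=E, B3=S, B4=T, B5=F, B8=F, B9=S, B10=T, B11=F, B12=F
run #8 (r=4, s=11) runs B2->E, B3->S, B1->F, B4->T, B5->F, B9->S, B8->F, B10->T, B11->F, B12->F; records B1=F, B2=E, B3=S, B4=T, B5=F, B8=F, B9=S, B10=T, B11=F, B12=F
run #9 (r=4, s=3) runs B2->E, B3->E, B1->F, B4->T, B5->T, B9->S, B8->F, B10->T, B11->F, B12->F; records B1=F, B2=E, B3=E, B4=T, B5=T, B8=F, B9=S, B10=T, B11=F, B12=F
union over the pool: B1=T, B1=F, B2=E, B3=S, B3=E, B4=T, B4=F, B5=T, B5=F, B6=F, B7=S, B8=F, B9=S, B10=T, B10=F, B11=T, B11=F, B12=T, B12=F
uncovered (5 of 24): B2=S, B6=T, B7=E, B8=T, B9=E

Answer: B2=S, B6=T, B7=E, B8=T, B9=E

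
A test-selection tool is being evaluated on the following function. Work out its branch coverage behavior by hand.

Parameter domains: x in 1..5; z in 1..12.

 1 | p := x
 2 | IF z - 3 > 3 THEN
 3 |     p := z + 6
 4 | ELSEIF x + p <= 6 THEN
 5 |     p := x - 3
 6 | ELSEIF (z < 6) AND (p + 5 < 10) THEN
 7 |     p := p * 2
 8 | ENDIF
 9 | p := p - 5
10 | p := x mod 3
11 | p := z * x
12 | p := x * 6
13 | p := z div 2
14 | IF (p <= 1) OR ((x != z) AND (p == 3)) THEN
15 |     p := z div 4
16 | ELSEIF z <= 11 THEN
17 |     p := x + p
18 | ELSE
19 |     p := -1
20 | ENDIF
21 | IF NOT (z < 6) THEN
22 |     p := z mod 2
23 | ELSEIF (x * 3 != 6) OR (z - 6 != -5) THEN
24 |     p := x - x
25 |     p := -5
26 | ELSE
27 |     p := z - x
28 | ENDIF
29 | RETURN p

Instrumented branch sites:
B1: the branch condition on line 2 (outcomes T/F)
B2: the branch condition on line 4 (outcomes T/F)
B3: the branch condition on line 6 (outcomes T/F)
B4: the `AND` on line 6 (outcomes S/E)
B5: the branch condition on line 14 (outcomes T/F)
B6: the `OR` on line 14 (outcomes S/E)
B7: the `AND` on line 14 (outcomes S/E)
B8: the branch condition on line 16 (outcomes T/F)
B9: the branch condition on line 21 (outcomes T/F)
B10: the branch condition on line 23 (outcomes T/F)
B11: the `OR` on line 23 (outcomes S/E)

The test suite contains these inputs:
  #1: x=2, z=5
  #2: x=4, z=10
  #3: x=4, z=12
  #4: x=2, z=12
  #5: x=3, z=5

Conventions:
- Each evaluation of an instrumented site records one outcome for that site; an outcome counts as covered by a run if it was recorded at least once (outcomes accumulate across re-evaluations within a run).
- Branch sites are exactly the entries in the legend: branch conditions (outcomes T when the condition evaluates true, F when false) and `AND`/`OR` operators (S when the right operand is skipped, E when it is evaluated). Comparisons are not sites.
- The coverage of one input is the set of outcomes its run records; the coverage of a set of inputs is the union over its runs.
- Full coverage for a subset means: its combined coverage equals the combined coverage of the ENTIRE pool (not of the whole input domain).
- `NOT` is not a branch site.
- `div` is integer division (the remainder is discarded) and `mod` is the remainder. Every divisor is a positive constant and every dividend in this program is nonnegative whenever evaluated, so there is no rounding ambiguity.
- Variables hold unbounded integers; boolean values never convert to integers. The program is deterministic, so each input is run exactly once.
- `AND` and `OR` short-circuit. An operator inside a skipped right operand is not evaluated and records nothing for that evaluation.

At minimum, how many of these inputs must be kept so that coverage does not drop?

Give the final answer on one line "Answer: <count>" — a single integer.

#1 (x=2, z=5) -> B1->F, B2->T, B6->E, B7->E, B5->F, B8->T, B9->F, B11->E, B10->T; covered: B1=F, B2=T, B5=F, B6=E, B7=E, B8=T, B9=F, B10=T, B11=E
#2 (x=4, z=10) -> B1->T, B6->E, B7->E, B5->F, B8->T, B9->T; covered: B1=T, B5=F, B6=E, B7=E, B8=T, B9=T
#3 (x=4, z=12) -> B1->T, B6->E, B7->E, B5->F, B8->F, B9->T; covered: B1=T, B5=F, B6=E, B7=E, B8=F, B9=T
#4 (x=2, z=12) -> B1->T, B6->E, B7->E, B5->F, B8->F, B9->T; covered: B1=T, B5=F, B6=E, B7=E, B8=F, B9=T
#5 (x=3, z=5) -> B1->F, B2->T, B6->E, B7->E, B5->F, B8->T, B9->F, B11->S, B10->T; covered: B1=F, B2=T, B5=F, B6=E, B7=E, B8=T, B9=F, B10=T, B11=S
union over all inputs: B1=T, B1=F, B2=T, B5=F, B6=E, B7=E, B8=T, B8=F, B9=T, B9=F, B10=T, B11=S, B11=E (13 outcomes)
size 1 is not enough: best union over all size-1 subsets is 9/13
size 2 is not enough: best union over all size-2 subsets is 12/13
at size 3, {1, 3, 5} reaches all 13 outcomes; every lexicographically earlier size-3 subset fails

Answer: 3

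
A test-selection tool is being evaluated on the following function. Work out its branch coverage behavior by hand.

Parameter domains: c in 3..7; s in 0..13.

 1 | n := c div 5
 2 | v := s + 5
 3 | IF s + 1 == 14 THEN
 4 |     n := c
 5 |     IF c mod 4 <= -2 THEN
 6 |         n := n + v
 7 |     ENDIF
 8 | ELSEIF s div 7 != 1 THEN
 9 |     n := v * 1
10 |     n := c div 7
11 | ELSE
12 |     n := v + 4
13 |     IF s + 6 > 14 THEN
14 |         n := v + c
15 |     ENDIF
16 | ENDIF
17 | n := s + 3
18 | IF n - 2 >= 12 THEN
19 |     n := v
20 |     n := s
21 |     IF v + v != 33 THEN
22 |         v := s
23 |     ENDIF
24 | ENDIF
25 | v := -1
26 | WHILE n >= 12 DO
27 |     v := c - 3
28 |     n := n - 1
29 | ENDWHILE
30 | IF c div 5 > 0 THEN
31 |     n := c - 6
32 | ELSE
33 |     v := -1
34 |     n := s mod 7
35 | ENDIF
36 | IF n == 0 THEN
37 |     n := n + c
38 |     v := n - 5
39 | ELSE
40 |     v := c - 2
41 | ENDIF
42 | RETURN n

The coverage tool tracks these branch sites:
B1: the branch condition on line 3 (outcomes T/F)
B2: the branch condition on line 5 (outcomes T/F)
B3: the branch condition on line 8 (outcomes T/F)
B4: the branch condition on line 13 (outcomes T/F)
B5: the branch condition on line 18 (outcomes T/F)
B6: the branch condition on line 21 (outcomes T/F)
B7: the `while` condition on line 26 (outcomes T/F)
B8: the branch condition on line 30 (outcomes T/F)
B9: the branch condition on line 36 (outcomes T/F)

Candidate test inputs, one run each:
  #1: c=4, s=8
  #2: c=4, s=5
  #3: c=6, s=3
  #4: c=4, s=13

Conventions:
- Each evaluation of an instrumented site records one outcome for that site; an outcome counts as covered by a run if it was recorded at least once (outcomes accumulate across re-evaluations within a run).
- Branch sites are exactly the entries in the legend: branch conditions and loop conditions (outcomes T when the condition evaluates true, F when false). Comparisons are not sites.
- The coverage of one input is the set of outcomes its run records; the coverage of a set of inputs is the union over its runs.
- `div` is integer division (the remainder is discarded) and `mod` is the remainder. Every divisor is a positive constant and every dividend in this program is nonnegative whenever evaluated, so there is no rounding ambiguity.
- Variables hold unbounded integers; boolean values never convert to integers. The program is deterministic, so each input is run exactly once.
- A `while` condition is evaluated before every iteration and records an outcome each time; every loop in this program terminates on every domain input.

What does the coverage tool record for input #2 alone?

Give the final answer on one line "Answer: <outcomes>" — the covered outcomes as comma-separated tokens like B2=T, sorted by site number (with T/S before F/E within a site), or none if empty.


Simulating input #2 (c=4, s=5) step by step:
  B1->F, B3->T, B5->F, B7->F, B8->F, B9->F
as a set, this run covers: B1=F, B3=T, B5=F, B7=F, B8=F, B9=F
Answer: B1=F, B3=T, B5=F, B7=F, B8=F, B9=F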